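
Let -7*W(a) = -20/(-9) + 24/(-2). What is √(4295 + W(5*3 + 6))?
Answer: √1894711/21 ≈ 65.547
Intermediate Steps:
W(a) = 88/63 (W(a) = -(-20/(-9) + 24/(-2))/7 = -(-20*(-⅑) + 24*(-½))/7 = -(20/9 - 12)/7 = -⅐*(-88/9) = 88/63)
√(4295 + W(5*3 + 6)) = √(4295 + 88/63) = √(270673/63) = √1894711/21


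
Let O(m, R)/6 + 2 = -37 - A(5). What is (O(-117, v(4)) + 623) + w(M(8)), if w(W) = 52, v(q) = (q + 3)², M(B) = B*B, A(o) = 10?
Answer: 381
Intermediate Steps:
M(B) = B²
v(q) = (3 + q)²
O(m, R) = -294 (O(m, R) = -12 + 6*(-37 - 1*10) = -12 + 6*(-37 - 10) = -12 + 6*(-47) = -12 - 282 = -294)
(O(-117, v(4)) + 623) + w(M(8)) = (-294 + 623) + 52 = 329 + 52 = 381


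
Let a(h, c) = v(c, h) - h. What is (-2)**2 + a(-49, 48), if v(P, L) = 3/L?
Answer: 2594/49 ≈ 52.939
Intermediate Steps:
a(h, c) = -h + 3/h (a(h, c) = 3/h - h = -h + 3/h)
(-2)**2 + a(-49, 48) = (-2)**2 + (-1*(-49) + 3/(-49)) = 4 + (49 + 3*(-1/49)) = 4 + (49 - 3/49) = 4 + 2398/49 = 2594/49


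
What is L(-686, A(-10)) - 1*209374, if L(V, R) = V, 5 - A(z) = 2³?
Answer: -210060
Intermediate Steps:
A(z) = -3 (A(z) = 5 - 1*2³ = 5 - 1*8 = 5 - 8 = -3)
L(-686, A(-10)) - 1*209374 = -686 - 1*209374 = -686 - 209374 = -210060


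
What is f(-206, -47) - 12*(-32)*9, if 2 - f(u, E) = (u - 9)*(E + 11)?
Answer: -4282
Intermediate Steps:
f(u, E) = 2 - (-9 + u)*(11 + E) (f(u, E) = 2 - (u - 9)*(E + 11) = 2 - (-9 + u)*(11 + E))
f(-206, -47) - 12*(-32)*9 = (101 - 11*(-206) + 9*(-47) - 1*(-47)*(-206)) - 12*(-32)*9 = (101 + 2266 - 423 - 9682) - (-384)*9 = -7738 - 1*(-3456) = -7738 + 3456 = -4282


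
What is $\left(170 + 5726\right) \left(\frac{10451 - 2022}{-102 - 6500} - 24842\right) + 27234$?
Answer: $- \frac{483427243290}{3301} \approx -1.4645 \cdot 10^{8}$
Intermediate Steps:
$\left(170 + 5726\right) \left(\frac{10451 - 2022}{-102 - 6500} - 24842\right) + 27234 = 5896 \left(\frac{8429}{-6602} - 24842\right) + 27234 = 5896 \left(8429 \left(- \frac{1}{6602}\right) - 24842\right) + 27234 = 5896 \left(- \frac{8429}{6602} - 24842\right) + 27234 = 5896 \left(- \frac{164015313}{6602}\right) + 27234 = - \frac{483517142724}{3301} + 27234 = - \frac{483427243290}{3301}$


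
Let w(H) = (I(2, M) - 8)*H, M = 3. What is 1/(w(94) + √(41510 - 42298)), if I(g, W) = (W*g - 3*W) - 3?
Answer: -329/433161 - I*√197/866322 ≈ -0.00075953 - 1.6201e-5*I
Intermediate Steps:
I(g, W) = -3 - 3*W + W*g (I(g, W) = (-3*W + W*g) - 3 = -3 - 3*W + W*g)
w(H) = -14*H (w(H) = ((-3 - 3*3 + 3*2) - 8)*H = ((-3 - 9 + 6) - 8)*H = (-6 - 8)*H = -14*H)
1/(w(94) + √(41510 - 42298)) = 1/(-14*94 + √(41510 - 42298)) = 1/(-1316 + √(-788)) = 1/(-1316 + 2*I*√197)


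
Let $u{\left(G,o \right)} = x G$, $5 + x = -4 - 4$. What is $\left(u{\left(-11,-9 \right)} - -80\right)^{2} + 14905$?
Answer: $64634$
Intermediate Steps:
$x = -13$ ($x = -5 - 8 = -13$)
$u{\left(G,o \right)} = - 13 G$
$\left(u{\left(-11,-9 \right)} - -80\right)^{2} + 14905 = \left(\left(-13\right) \left(-11\right) - -80\right)^{2} + 14905 = \left(143 + 80\right)^{2} + 14905 = 223^{2} + 14905 = 49729 + 14905 = 64634$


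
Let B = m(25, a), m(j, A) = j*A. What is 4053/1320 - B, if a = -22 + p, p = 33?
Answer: -119649/440 ≈ -271.93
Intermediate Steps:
a = 11 (a = -22 + 33 = 11)
m(j, A) = A*j
B = 275 (B = 11*25 = 275)
4053/1320 - B = 4053/1320 - 1*275 = 4053*(1/1320) - 275 = 1351/440 - 275 = -119649/440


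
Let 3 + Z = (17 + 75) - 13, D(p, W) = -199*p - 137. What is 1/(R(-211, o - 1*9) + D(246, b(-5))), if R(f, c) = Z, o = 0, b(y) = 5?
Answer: -1/49015 ≈ -2.0402e-5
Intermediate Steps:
D(p, W) = -137 - 199*p
Z = 76 (Z = -3 + ((17 + 75) - 13) = -3 + (92 - 13) = -3 + 79 = 76)
R(f, c) = 76
1/(R(-211, o - 1*9) + D(246, b(-5))) = 1/(76 + (-137 - 199*246)) = 1/(76 + (-137 - 48954)) = 1/(76 - 49091) = 1/(-49015) = -1/49015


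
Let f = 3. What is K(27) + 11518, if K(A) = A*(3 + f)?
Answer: 11680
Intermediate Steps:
K(A) = 6*A (K(A) = A*(3 + 3) = A*6 = 6*A)
K(27) + 11518 = 6*27 + 11518 = 162 + 11518 = 11680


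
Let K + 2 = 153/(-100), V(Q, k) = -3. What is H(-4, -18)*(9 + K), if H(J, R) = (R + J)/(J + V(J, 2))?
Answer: 6017/350 ≈ 17.191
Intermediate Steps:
H(J, R) = (J + R)/(-3 + J) (H(J, R) = (R + J)/(J - 3) = (J + R)/(-3 + J))
K = -353/100 (K = -2 + 153/(-100) = -2 + 153*(-1/100) = -2 - 153/100 = -353/100 ≈ -3.5300)
H(-4, -18)*(9 + K) = ((-4 - 18)/(-3 - 4))*(9 - 353/100) = (-22/(-7))*(547/100) = -⅐*(-22)*(547/100) = (22/7)*(547/100) = 6017/350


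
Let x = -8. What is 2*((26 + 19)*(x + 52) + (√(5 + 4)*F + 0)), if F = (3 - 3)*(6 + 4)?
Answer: 3960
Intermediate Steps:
F = 0 (F = 0*10 = 0)
2*((26 + 19)*(x + 52) + (√(5 + 4)*F + 0)) = 2*((26 + 19)*(-8 + 52) + (√(5 + 4)*0 + 0)) = 2*(45*44 + (√9*0 + 0)) = 2*(1980 + (3*0 + 0)) = 2*(1980 + (0 + 0)) = 2*(1980 + 0) = 2*1980 = 3960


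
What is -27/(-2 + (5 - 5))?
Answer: 27/2 ≈ 13.500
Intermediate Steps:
-27/(-2 + (5 - 5)) = -27/(-2 + 0) = -27/(-2) = -½*(-27) = 27/2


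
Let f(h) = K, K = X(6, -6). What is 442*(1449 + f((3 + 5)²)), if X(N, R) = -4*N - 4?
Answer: 628082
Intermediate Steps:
X(N, R) = -4 - 4*N
K = -28 (K = -4 - 4*6 = -4 - 24 = -28)
f(h) = -28
442*(1449 + f((3 + 5)²)) = 442*(1449 - 28) = 442*1421 = 628082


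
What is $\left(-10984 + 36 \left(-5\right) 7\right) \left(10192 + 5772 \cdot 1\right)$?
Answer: $-195463216$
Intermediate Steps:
$\left(-10984 + 36 \left(-5\right) 7\right) \left(10192 + 5772 \cdot 1\right) = \left(-10984 - 1260\right) \left(10192 + 5772\right) = \left(-10984 - 1260\right) 15964 = \left(-12244\right) 15964 = -195463216$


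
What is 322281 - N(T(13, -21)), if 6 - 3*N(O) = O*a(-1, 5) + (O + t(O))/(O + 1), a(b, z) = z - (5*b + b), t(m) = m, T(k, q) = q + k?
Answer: 2255753/7 ≈ 3.2225e+5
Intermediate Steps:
T(k, q) = k + q
a(b, z) = z - 6*b
N(O) = 2 - 11*O/3 - 2*O/(3*(1 + O)) (N(O) = 2 - (O*(5 - 6*(-1)) + (O + O)/(O + 1))/3 = 2 - (O*(5 + 6) + (2*O)/(1 + O))/3 = 2 - (O*11 + 2*O/(1 + O))/3 = 2 - (11*O + 2*O/(1 + O))/3 = 2 + (-11*O/3 - 2*O/(3*(1 + O))) = 2 - 11*O/3 - 2*O/(3*(1 + O)))
322281 - N(T(13, -21)) = 322281 - (6 - 11*(13 - 21)² - 7*(13 - 21))/(3*(1 + (13 - 21))) = 322281 - (6 - 11*(-8)² - 7*(-8))/(3*(1 - 8)) = 322281 - (6 - 11*64 + 56)/(3*(-7)) = 322281 - (-1)*(6 - 704 + 56)/(3*7) = 322281 - (-1)*(-642)/(3*7) = 322281 - 1*214/7 = 322281 - 214/7 = 2255753/7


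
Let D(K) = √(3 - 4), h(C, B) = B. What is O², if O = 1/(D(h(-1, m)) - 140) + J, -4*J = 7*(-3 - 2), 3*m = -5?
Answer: 469875975609/6147187216 - 685475*I/768398402 ≈ 76.438 - 0.00089208*I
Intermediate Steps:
m = -5/3 (m = (⅓)*(-5) = -5/3 ≈ -1.6667)
D(K) = I (D(K) = √(-1) = I)
J = 35/4 (J = -7*(-3 - 2)/4 = -7*(-5)/4 = -¼*(-35) = 35/4 ≈ 8.7500)
O = 35/4 + (-140 - I)/19601 (O = 1/(I - 140) + 35/4 = 1/(-140 + I) + 35/4 = (-140 - I)/19601 + 35/4 = 35/4 + (-140 - I)/19601 ≈ 8.7429 - 5.1018e-5*I)
O² = (685475/78404 - I/19601)²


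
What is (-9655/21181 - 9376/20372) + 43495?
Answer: 4691917040156/107874833 ≈ 43494.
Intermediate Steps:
(-9655/21181 - 9376/20372) + 43495 = (-9655*1/21181 - 9376*1/20372) + 43495 = (-9655/21181 - 2344/5093) + 43495 = -98821179/107874833 + 43495 = 4691917040156/107874833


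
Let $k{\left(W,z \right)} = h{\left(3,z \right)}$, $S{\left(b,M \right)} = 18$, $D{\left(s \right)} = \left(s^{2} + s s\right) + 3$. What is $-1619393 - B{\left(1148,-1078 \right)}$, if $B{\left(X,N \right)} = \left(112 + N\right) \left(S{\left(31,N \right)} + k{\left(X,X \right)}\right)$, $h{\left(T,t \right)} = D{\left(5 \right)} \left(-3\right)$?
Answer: $-1755599$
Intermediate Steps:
$D{\left(s \right)} = 3 + 2 s^{2}$ ($D{\left(s \right)} = \left(s^{2} + s^{2}\right) + 3 = 2 s^{2} + 3 = 3 + 2 s^{2}$)
$h{\left(T,t \right)} = -159$ ($h{\left(T,t \right)} = \left(3 + 2 \cdot 5^{2}\right) \left(-3\right) = \left(3 + 2 \cdot 25\right) \left(-3\right) = \left(3 + 50\right) \left(-3\right) = 53 \left(-3\right) = -159$)
$k{\left(W,z \right)} = -159$
$B{\left(X,N \right)} = -15792 - 141 N$ ($B{\left(X,N \right)} = \left(112 + N\right) \left(18 - 159\right) = \left(112 + N\right) \left(-141\right) = -15792 - 141 N$)
$-1619393 - B{\left(1148,-1078 \right)} = -1619393 - \left(-15792 - -151998\right) = -1619393 - \left(-15792 + 151998\right) = -1619393 - 136206 = -1755599$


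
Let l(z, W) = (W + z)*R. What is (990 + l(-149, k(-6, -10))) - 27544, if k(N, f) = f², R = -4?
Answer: -26358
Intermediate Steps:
l(z, W) = -4*W - 4*z (l(z, W) = (W + z)*(-4) = -4*W - 4*z)
(990 + l(-149, k(-6, -10))) - 27544 = (990 + (-4*(-10)² - 4*(-149))) - 27544 = (990 + (-4*100 + 596)) - 27544 = (990 + (-400 + 596)) - 27544 = (990 + 196) - 27544 = 1186 - 27544 = -26358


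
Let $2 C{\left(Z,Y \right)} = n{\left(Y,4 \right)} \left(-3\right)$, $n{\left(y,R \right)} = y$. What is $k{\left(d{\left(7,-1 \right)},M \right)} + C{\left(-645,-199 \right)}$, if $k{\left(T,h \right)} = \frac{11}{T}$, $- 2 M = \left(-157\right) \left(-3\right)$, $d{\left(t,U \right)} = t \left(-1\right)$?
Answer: $\frac{4157}{14} \approx 296.93$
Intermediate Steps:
$d{\left(t,U \right)} = - t$
$M = - \frac{471}{2}$ ($M = - \frac{\left(-157\right) \left(-3\right)}{2} = \left(- \frac{1}{2}\right) 471 = - \frac{471}{2} \approx -235.5$)
$C{\left(Z,Y \right)} = - \frac{3 Y}{2}$ ($C{\left(Z,Y \right)} = \frac{Y \left(-3\right)}{2} = \frac{\left(-3\right) Y}{2} = - \frac{3 Y}{2}$)
$k{\left(d{\left(7,-1 \right)},M \right)} + C{\left(-645,-199 \right)} = \frac{11}{\left(-1\right) 7} - - \frac{597}{2} = \frac{11}{-7} + \frac{597}{2} = 11 \left(- \frac{1}{7}\right) + \frac{597}{2} = - \frac{11}{7} + \frac{597}{2} = \frac{4157}{14}$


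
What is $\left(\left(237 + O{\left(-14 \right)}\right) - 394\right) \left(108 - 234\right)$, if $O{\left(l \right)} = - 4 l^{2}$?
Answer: $118566$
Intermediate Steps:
$\left(\left(237 + O{\left(-14 \right)}\right) - 394\right) \left(108 - 234\right) = \left(\left(237 - 4 \left(-14\right)^{2}\right) - 394\right) \left(108 - 234\right) = \left(\left(237 - 784\right) - 394\right) \left(-126\right) = \left(-547 - 394\right) \left(-126\right) = \left(-941\right) \left(-126\right) = 118566$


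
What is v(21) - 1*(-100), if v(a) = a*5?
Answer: 205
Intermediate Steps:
v(a) = 5*a
v(21) - 1*(-100) = 5*21 - 1*(-100) = 105 + 100 = 205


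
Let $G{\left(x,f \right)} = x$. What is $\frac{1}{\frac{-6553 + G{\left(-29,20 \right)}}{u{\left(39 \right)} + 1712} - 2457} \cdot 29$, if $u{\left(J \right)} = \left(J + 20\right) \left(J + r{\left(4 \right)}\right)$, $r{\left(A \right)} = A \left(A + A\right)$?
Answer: $- \frac{57043}{4835113} \approx -0.011798$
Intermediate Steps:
$r{\left(A \right)} = 2 A^{2}$ ($r{\left(A \right)} = A 2 A = 2 A^{2}$)
$u{\left(J \right)} = \left(20 + J\right) \left(32 + J\right)$ ($u{\left(J \right)} = \left(J + 20\right) \left(J + 2 \cdot 4^{2}\right) = \left(20 + J\right) \left(J + 2 \cdot 16\right) = \left(20 + J\right) \left(J + 32\right) = \left(20 + J\right) \left(32 + J\right)$)
$\frac{1}{\frac{-6553 + G{\left(-29,20 \right)}}{u{\left(39 \right)} + 1712} - 2457} \cdot 29 = \frac{1}{\frac{-6553 - 29}{\left(640 + 39^{2} + 52 \cdot 39\right) + 1712} - 2457} \cdot 29 = \frac{1}{- \frac{6582}{\left(640 + 1521 + 2028\right) + 1712} - 2457} \cdot 29 = \frac{1}{- \frac{6582}{4189 + 1712} - 2457} \cdot 29 = \frac{1}{- \frac{6582}{5901} - 2457} \cdot 29 = \frac{1}{\left(-6582\right) \frac{1}{5901} - 2457} \cdot 29 = \frac{1}{- \frac{2194}{1967} - 2457} \cdot 29 = \frac{1}{- \frac{4835113}{1967}} \cdot 29 = \left(- \frac{1967}{4835113}\right) 29 = - \frac{57043}{4835113}$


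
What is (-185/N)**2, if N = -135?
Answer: 1369/729 ≈ 1.8779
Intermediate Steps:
(-185/N)**2 = (-185/(-135))**2 = (-185*(-1/135))**2 = (37/27)**2 = 1369/729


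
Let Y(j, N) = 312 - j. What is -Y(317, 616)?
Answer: 5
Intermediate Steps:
-Y(317, 616) = -(312 - 1*317) = -(312 - 317) = -1*(-5) = 5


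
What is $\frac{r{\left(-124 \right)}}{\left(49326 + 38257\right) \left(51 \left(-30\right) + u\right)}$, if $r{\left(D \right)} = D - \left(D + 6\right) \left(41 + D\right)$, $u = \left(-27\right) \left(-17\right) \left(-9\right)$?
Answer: $\frac{1102}{55089707} \approx 2.0004 \cdot 10^{-5}$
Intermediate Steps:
$u = -4131$ ($u = 459 \left(-9\right) = -4131$)
$r{\left(D \right)} = D - \left(6 + D\right) \left(41 + D\right)$
$\frac{r{\left(-124 \right)}}{\left(49326 + 38257\right) \left(51 \left(-30\right) + u\right)} = \frac{-246 - \left(-124\right)^{2} - -5704}{\left(49326 + 38257\right) \left(51 \left(-30\right) - 4131\right)} = \frac{-246 - 15376 + 5704}{87583 \left(-1530 - 4131\right)} = \frac{-246 - 15376 + 5704}{87583 \left(-5661\right)} = - \frac{9918}{-495807363} = \left(-9918\right) \left(- \frac{1}{495807363}\right) = \frac{1102}{55089707}$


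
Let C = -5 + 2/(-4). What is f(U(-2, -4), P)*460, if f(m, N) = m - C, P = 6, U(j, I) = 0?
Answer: 2530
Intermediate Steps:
C = -11/2 (C = -5 + 2*(-1/4) = -5 - 1/2 = -11/2 ≈ -5.5000)
f(m, N) = 11/2 + m (f(m, N) = m - 1*(-11/2) = m + 11/2 = 11/2 + m)
f(U(-2, -4), P)*460 = (11/2 + 0)*460 = (11/2)*460 = 2530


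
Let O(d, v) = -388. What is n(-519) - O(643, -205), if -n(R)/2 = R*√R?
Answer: 388 + 1038*I*√519 ≈ 388.0 + 23647.0*I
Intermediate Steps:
n(R) = -2*R^(3/2) (n(R) = -2*R*√R = -2*R^(3/2))
n(-519) - O(643, -205) = -(-1038)*I*√519 - 1*(-388) = -(-1038)*I*√519 + 388 = 1038*I*√519 + 388 = 388 + 1038*I*√519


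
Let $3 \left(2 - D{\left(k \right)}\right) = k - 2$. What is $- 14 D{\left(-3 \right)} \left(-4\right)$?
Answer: $\frac{616}{3} \approx 205.33$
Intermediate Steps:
$D{\left(k \right)} = \frac{8}{3} - \frac{k}{3}$ ($D{\left(k \right)} = 2 - \frac{k - 2}{3} = 2 - \frac{-2 + k}{3} = 2 - \left(- \frac{2}{3} + \frac{k}{3}\right) = \frac{8}{3} - \frac{k}{3}$)
$- 14 D{\left(-3 \right)} \left(-4\right) = - 14 \left(\frac{8}{3} - -1\right) \left(-4\right) = - 14 \left(\frac{8}{3} + 1\right) \left(-4\right) = \left(-14\right) \frac{11}{3} \left(-4\right) = \left(- \frac{154}{3}\right) \left(-4\right) = \frac{616}{3}$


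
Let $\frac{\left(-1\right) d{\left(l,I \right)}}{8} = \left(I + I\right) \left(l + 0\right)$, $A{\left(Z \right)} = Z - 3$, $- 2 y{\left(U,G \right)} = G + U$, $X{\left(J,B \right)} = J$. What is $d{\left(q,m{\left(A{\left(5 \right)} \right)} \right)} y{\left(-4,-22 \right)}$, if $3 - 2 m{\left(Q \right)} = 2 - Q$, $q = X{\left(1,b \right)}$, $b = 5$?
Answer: $-312$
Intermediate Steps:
$q = 1$
$y{\left(U,G \right)} = - \frac{G}{2} - \frac{U}{2}$ ($y{\left(U,G \right)} = - \frac{G + U}{2} = - \frac{G}{2} - \frac{U}{2}$)
$A{\left(Z \right)} = -3 + Z$ ($A{\left(Z \right)} = Z - 3 = -3 + Z$)
$m{\left(Q \right)} = \frac{1}{2} + \frac{Q}{2}$ ($m{\left(Q \right)} = \frac{3}{2} - \frac{2 - Q}{2} = \frac{3}{2} + \left(-1 + \frac{Q}{2}\right) = \frac{1}{2} + \frac{Q}{2}$)
$d{\left(l,I \right)} = - 16 I l$ ($d{\left(l,I \right)} = - 8 \left(I + I\right) \left(l + 0\right) = - 8 \cdot 2 I l = - 16 I l$)
$d{\left(q,m{\left(A{\left(5 \right)} \right)} \right)} y{\left(-4,-22 \right)} = \left(-16\right) \left(\frac{1}{2} + \frac{-3 + 5}{2}\right) 1 \left(\left(- \frac{1}{2}\right) \left(-22\right) - -2\right) = \left(-16\right) \left(\frac{1}{2} + \frac{1}{2} \cdot 2\right) 1 \left(11 + 2\right) = \left(-16\right) \left(\frac{1}{2} + 1\right) 1 \cdot 13 = \left(-16\right) \frac{3}{2} \cdot 1 \cdot 13 = \left(-24\right) 13 = -312$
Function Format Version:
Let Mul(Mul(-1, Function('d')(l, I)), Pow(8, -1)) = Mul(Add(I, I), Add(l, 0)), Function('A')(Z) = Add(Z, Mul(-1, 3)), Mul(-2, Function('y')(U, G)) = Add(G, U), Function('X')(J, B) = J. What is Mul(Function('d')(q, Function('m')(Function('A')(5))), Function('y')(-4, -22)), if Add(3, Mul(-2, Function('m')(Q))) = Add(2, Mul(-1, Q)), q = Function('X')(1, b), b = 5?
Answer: -312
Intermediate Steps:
q = 1
Function('y')(U, G) = Add(Mul(Rational(-1, 2), G), Mul(Rational(-1, 2), U)) (Function('y')(U, G) = Mul(Rational(-1, 2), Add(G, U)) = Add(Mul(Rational(-1, 2), G), Mul(Rational(-1, 2), U)))
Function('A')(Z) = Add(-3, Z) (Function('A')(Z) = Add(Z, -3) = Add(-3, Z))
Function('m')(Q) = Add(Rational(1, 2), Mul(Rational(1, 2), Q)) (Function('m')(Q) = Add(Rational(3, 2), Mul(Rational(-1, 2), Add(2, Mul(-1, Q)))) = Add(Rational(3, 2), Add(-1, Mul(Rational(1, 2), Q))) = Add(Rational(1, 2), Mul(Rational(1, 2), Q)))
Function('d')(l, I) = Mul(-16, I, l) (Function('d')(l, I) = Mul(-8, Mul(Add(I, I), Add(l, 0))) = Mul(-8, Mul(Mul(2, I), l)) = Mul(-8, Mul(2, I, l)) = Mul(-16, I, l))
Mul(Function('d')(q, Function('m')(Function('A')(5))), Function('y')(-4, -22)) = Mul(Mul(-16, Add(Rational(1, 2), Mul(Rational(1, 2), Add(-3, 5))), 1), Add(Mul(Rational(-1, 2), -22), Mul(Rational(-1, 2), -4))) = Mul(Mul(-16, Add(Rational(1, 2), Mul(Rational(1, 2), 2)), 1), Add(11, 2)) = Mul(Mul(-16, Add(Rational(1, 2), 1), 1), 13) = Mul(Mul(-16, Rational(3, 2), 1), 13) = Mul(-24, 13) = -312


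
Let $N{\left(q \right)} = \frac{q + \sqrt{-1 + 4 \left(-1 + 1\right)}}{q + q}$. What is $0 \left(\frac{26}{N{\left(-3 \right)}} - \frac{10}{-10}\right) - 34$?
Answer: $-34$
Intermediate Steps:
$N{\left(q \right)} = \frac{i + q}{2 q}$ ($N{\left(q \right)} = \frac{q + \sqrt{-1 + 4 \cdot 0}}{2 q} = \left(q + \sqrt{-1 + 0}\right) \frac{1}{2 q} = \left(q + \sqrt{-1}\right) \frac{1}{2 q} = \left(q + i\right) \frac{1}{2 q} = \left(i + q\right) \frac{1}{2 q} = \frac{i + q}{2 q}$)
$0 \left(\frac{26}{N{\left(-3 \right)}} - \frac{10}{-10}\right) - 34 = 0 \left(\frac{26}{\frac{1}{2} \frac{1}{-3} \left(i - 3\right)} - \frac{10}{-10}\right) - 34 = 0 \left(\frac{26}{\frac{1}{2} \left(- \frac{1}{3}\right) \left(-3 + i\right)} - -1\right) - 34 = 0 \left(\frac{26}{\frac{1}{2} - \frac{i}{6}} + 1\right) - 34 = 0 \left(26 \frac{18 \left(\frac{1}{2} + \frac{i}{6}\right)}{5} + 1\right) - 34 = 0 \left(\frac{468 \left(\frac{1}{2} + \frac{i}{6}\right)}{5} + 1\right) - 34 = 0 \left(1 + \frac{468 \left(\frac{1}{2} + \frac{i}{6}\right)}{5}\right) - 34 = 0 - 34 = -34$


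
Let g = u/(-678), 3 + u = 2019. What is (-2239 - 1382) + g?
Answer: -409509/113 ≈ -3624.0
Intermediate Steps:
u = 2016 (u = -3 + 2019 = 2016)
g = -336/113 (g = 2016/(-678) = 2016*(-1/678) = -336/113 ≈ -2.9734)
(-2239 - 1382) + g = (-2239 - 1382) - 336/113 = -3621 - 336/113 = -409509/113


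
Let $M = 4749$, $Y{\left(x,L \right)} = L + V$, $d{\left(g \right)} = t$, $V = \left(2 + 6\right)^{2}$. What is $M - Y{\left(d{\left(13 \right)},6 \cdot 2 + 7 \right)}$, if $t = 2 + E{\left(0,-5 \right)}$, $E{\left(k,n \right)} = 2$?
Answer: $4666$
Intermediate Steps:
$V = 64$ ($V = 8^{2} = 64$)
$t = 4$ ($t = 2 + 2 = 4$)
$d{\left(g \right)} = 4$
$Y{\left(x,L \right)} = 64 + L$ ($Y{\left(x,L \right)} = L + 64 = 64 + L$)
$M - Y{\left(d{\left(13 \right)},6 \cdot 2 + 7 \right)} = 4749 - \left(64 + \left(6 \cdot 2 + 7\right)\right) = 4749 - \left(64 + \left(12 + 7\right)\right) = 4749 - \left(64 + 19\right) = 4749 - 83 = 4666$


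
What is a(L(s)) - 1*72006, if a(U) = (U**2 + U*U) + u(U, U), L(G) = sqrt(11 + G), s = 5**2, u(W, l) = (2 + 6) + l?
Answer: -71920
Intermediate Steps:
u(W, l) = 8 + l
s = 25
a(U) = 8 + U + 2*U**2 (a(U) = (U**2 + U*U) + (8 + U) = (U**2 + U**2) + (8 + U) = 2*U**2 + (8 + U) = 8 + U + 2*U**2)
a(L(s)) - 1*72006 = (8 + sqrt(11 + 25) + 2*(sqrt(11 + 25))**2) - 1*72006 = (8 + sqrt(36) + 2*(sqrt(36))**2) - 72006 = (8 + 6 + 2*6**2) - 72006 = (8 + 6 + 2*36) - 72006 = (8 + 6 + 72) - 72006 = 86 - 72006 = -71920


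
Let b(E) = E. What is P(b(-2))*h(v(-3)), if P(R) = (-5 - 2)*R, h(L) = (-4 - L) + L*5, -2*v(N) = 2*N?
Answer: 112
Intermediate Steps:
v(N) = -N
h(L) = -4 + 4*L (h(L) = (-4 - L) + 5*L = -4 + 4*L)
P(R) = -7*R
P(b(-2))*h(v(-3)) = (-7*(-2))*(-4 + 4*(-1*(-3))) = 14*(-4 + 4*3) = 14*(-4 + 12) = 14*8 = 112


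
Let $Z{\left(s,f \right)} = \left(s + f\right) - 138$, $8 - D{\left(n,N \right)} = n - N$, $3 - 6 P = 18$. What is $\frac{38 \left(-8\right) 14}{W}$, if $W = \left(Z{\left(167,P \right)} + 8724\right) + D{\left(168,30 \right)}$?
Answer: $- \frac{1216}{2463} \approx -0.49371$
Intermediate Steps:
$P = - \frac{5}{2}$ ($P = \frac{1}{2} - 3 = - \frac{5}{2} \approx -2.5$)
$D{\left(n,N \right)} = 8 + N - n$ ($D{\left(n,N \right)} = 8 - \left(n - N\right) = 8 + \left(N - n\right) = 8 + N - n$)
$Z{\left(s,f \right)} = -138 + f + s$ ($Z{\left(s,f \right)} = \left(f + s\right) - 138 = -138 + f + s$)
$W = \frac{17241}{2}$ ($W = \left(\left(-138 - \frac{5}{2} + 167\right) + 8724\right) + \left(8 + 30 - 168\right) = \left(\frac{53}{2} + 8724\right) + \left(8 + 30 - 168\right) = \frac{17501}{2} - 130 = \frac{17241}{2} \approx 8620.5$)
$\frac{38 \left(-8\right) 14}{W} = \frac{38 \left(-8\right) 14}{\frac{17241}{2}} = \left(-304\right) 14 \cdot \frac{2}{17241} = \left(-4256\right) \frac{2}{17241} = - \frac{1216}{2463}$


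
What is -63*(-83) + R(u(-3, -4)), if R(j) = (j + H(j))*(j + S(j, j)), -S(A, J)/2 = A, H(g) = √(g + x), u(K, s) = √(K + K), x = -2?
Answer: 5235 - I*√6*√(-2 + I*√6) ≈ 5238.9 - 1.8673*I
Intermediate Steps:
u(K, s) = √2*√K (u(K, s) = √(2*K) = √2*√K)
H(g) = √(-2 + g) (H(g) = √(g - 2) = √(-2 + g))
S(A, J) = -2*A
R(j) = -j*(j + √(-2 + j)) (R(j) = (j + √(-2 + j))*(j - 2*j) = (j + √(-2 + j))*(-j) = -j*(j + √(-2 + j)))
-63*(-83) + R(u(-3, -4)) = -63*(-83) + (√2*√(-3))*(-√2*√(-3) - √(-2 + √2*√(-3))) = 5229 + (√2*(I*√3))*(-√2*I*√3 - √(-2 + √2*(I*√3))) = 5229 + (I*√6)*(-I*√6 - √(-2 + I*√6)) = 5229 + (I*√6)*(-√(-2 + I*√6) - I*√6) = 5229 + I*√6*(-√(-2 + I*√6) - I*√6)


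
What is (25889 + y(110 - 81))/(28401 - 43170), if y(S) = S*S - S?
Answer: -26701/14769 ≈ -1.8079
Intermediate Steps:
y(S) = S² - S
(25889 + y(110 - 81))/(28401 - 43170) = (25889 + (110 - 81)*(-1 + (110 - 81)))/(28401 - 43170) = (25889 + 29*(-1 + 29))/(-14769) = (25889 + 29*28)*(-1/14769) = (25889 + 812)*(-1/14769) = 26701*(-1/14769) = -26701/14769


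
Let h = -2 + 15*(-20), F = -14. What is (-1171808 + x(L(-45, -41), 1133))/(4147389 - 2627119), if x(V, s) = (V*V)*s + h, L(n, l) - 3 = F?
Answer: -1035017/1520270 ≈ -0.68081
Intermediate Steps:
h = -302 (h = -2 - 300 = -302)
L(n, l) = -11 (L(n, l) = 3 - 14 = -11)
x(V, s) = -302 + s*V**2 (x(V, s) = (V*V)*s - 302 = V**2*s - 302 = s*V**2 - 302 = -302 + s*V**2)
(-1171808 + x(L(-45, -41), 1133))/(4147389 - 2627119) = (-1171808 + (-302 + 1133*(-11)**2))/(4147389 - 2627119) = (-1171808 + (-302 + 1133*121))/1520270 = (-1171808 + (-302 + 137093))*(1/1520270) = (-1171808 + 136791)*(1/1520270) = -1035017*1/1520270 = -1035017/1520270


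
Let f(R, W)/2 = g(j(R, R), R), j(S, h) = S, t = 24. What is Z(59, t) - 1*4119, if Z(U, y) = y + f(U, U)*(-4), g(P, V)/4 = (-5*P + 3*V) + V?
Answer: -2207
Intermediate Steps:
g(P, V) = -20*P + 16*V (g(P, V) = 4*((-5*P + 3*V) + V) = 4*(-5*P + 4*V) = -20*P + 16*V)
f(R, W) = -8*R (f(R, W) = 2*(-20*R + 16*R) = 2*(-4*R) = -8*R)
Z(U, y) = y + 32*U (Z(U, y) = y - 8*U*(-4) = y + 32*U)
Z(59, t) - 1*4119 = (24 + 32*59) - 1*4119 = (24 + 1888) - 4119 = 1912 - 4119 = -2207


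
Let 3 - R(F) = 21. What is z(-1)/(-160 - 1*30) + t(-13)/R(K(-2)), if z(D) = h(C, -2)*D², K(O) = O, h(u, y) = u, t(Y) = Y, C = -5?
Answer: 128/171 ≈ 0.74854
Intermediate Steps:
z(D) = -5*D²
R(F) = -18 (R(F) = 3 - 1*21 = 3 - 21 = -18)
z(-1)/(-160 - 1*30) + t(-13)/R(K(-2)) = (-5*(-1)²)/(-160 - 1*30) - 13/(-18) = (-5*1)/(-160 - 30) - 13*(-1/18) = -5/(-190) + 13/18 = -5*(-1/190) + 13/18 = 1/38 + 13/18 = 128/171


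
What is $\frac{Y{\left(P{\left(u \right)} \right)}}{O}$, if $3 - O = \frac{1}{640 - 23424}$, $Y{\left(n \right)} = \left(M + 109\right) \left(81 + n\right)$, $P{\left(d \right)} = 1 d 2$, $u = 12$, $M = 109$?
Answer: $\frac{521525760}{68353} \approx 7629.9$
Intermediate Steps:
$P{\left(d \right)} = 2 d$ ($P{\left(d \right)} = d 2 = 2 d$)
$Y{\left(n \right)} = 17658 + 218 n$ ($Y{\left(n \right)} = \left(109 + 109\right) \left(81 + n\right) = 218 \left(81 + n\right) = 17658 + 218 n$)
$O = \frac{68353}{22784}$ ($O = 3 - \frac{1}{640 - 23424} = 3 - \frac{1}{-22784} = 3 - - \frac{1}{22784} = 3 + \frac{1}{22784} = \frac{68353}{22784} \approx 3.0$)
$\frac{Y{\left(P{\left(u \right)} \right)}}{O} = \frac{17658 + 218 \cdot 2 \cdot 12}{\frac{68353}{22784}} = \left(17658 + 218 \cdot 24\right) \frac{22784}{68353} = \left(17658 + 5232\right) \frac{22784}{68353} = 22890 \cdot \frac{22784}{68353} = \frac{521525760}{68353}$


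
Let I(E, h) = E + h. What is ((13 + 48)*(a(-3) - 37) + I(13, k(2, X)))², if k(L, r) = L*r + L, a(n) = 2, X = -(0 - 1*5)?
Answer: 4452100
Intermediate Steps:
X = 5 (X = -(0 - 5) = -1*(-5) = 5)
k(L, r) = L + L*r
((13 + 48)*(a(-3) - 37) + I(13, k(2, X)))² = ((13 + 48)*(2 - 37) + (13 + 2*(1 + 5)))² = (61*(-35) + (13 + 2*6))² = (-2135 + (13 + 12))² = (-2135 + 25)² = (-2110)² = 4452100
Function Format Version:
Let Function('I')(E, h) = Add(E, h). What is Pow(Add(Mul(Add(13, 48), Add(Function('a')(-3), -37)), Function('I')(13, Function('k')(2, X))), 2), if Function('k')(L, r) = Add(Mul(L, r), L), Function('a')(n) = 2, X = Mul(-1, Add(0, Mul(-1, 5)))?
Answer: 4452100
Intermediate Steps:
X = 5 (X = Mul(-1, Add(0, -5)) = Mul(-1, -5) = 5)
Function('k')(L, r) = Add(L, Mul(L, r))
Pow(Add(Mul(Add(13, 48), Add(Function('a')(-3), -37)), Function('I')(13, Function('k')(2, X))), 2) = Pow(Add(Mul(Add(13, 48), Add(2, -37)), Add(13, Mul(2, Add(1, 5)))), 2) = Pow(Add(Mul(61, -35), Add(13, Mul(2, 6))), 2) = Pow(Add(-2135, Add(13, 12)), 2) = Pow(Add(-2135, 25), 2) = Pow(-2110, 2) = 4452100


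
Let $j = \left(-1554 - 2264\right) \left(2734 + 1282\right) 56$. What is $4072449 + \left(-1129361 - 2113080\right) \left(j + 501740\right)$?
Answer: $2782504600242357$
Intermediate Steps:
$j = -858652928$ ($j = \left(-3818\right) 4016 \cdot 56 = \left(-15333088\right) 56 = -858652928$)
$4072449 + \left(-1129361 - 2113080\right) \left(j + 501740\right) = 4072449 + \left(-1129361 - 2113080\right) \left(-858652928 + 501740\right) = 4072449 - -2782504596169908 = 4072449 + 2782504596169908 = 2782504600242357$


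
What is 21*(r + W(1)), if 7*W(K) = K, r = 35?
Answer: 738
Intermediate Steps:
W(K) = K/7
21*(r + W(1)) = 21*(35 + (1/7)*1) = 21*(35 + 1/7) = 21*(246/7) = 738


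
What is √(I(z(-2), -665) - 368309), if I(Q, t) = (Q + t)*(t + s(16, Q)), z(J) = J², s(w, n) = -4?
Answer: 10*√739 ≈ 271.85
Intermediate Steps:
I(Q, t) = (-4 + t)*(Q + t) (I(Q, t) = (Q + t)*(t - 4) = (Q + t)*(-4 + t) = (-4 + t)*(Q + t))
√(I(z(-2), -665) - 368309) = √(((-665)² - 4*(-2)² - 4*(-665) + (-2)²*(-665)) - 368309) = √((442225 - 4*4 + 2660 + 4*(-665)) - 368309) = √((442225 - 16 + 2660 - 2660) - 368309) = √(442209 - 368309) = √73900 = 10*√739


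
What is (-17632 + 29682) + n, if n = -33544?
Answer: -21494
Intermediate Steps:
(-17632 + 29682) + n = (-17632 + 29682) - 33544 = 12050 - 33544 = -21494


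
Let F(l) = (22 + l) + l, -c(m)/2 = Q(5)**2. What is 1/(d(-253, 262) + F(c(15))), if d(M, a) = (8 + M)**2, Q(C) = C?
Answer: 1/59947 ≈ 1.6681e-5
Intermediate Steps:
c(m) = -50 (c(m) = -2*5**2 = -2*25 = -50)
F(l) = 22 + 2*l
1/(d(-253, 262) + F(c(15))) = 1/((8 - 253)**2 + (22 + 2*(-50))) = 1/((-245)**2 + (22 - 100)) = 1/(60025 - 78) = 1/59947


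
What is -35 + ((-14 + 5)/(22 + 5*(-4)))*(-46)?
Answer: 172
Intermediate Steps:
-35 + ((-14 + 5)/(22 + 5*(-4)))*(-46) = -35 - 9/(22 - 20)*(-46) = -35 - 9/2*(-46) = -35 + 207 = 172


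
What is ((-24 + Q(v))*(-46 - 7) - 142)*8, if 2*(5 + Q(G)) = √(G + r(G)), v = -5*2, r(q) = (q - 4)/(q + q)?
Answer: 11160 - 106*I*√930/5 ≈ 11160.0 - 646.51*I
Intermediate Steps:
r(q) = (-4 + q)/(2*q) (r(q) = (-4 + q)/((2*q)) = (-4 + q)*(1/(2*q)) = (-4 + q)/(2*q))
v = -10
Q(G) = -5 + √(G + (-4 + G)/(2*G))/2
((-24 + Q(v))*(-46 - 7) - 142)*8 = ((-24 + (-5 + √(2 - 8/(-10) + 4*(-10))/4))*(-46 - 7) - 142)*8 = ((-24 + (-5 + √(2 - 8*(-⅒) - 40)/4))*(-53) - 142)*8 = ((-24 + (-5 + √(2 + ⅘ - 40)/4))*(-53) - 142)*8 = ((-24 + (-5 + √(-186/5)/4))*(-53) - 142)*8 = ((-24 + (-5 + (I*√930/5)/4))*(-53) - 142)*8 = ((-24 + (-5 + I*√930/20))*(-53) - 142)*8 = ((-29 + I*√930/20)*(-53) - 142)*8 = ((1537 - 53*I*√930/20) - 142)*8 = (1395 - 53*I*√930/20)*8 = 11160 - 106*I*√930/5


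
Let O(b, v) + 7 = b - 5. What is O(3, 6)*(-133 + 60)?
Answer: 657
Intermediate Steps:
O(b, v) = -12 + b (O(b, v) = -7 + (b - 5) = -7 + (-5 + b) = -12 + b)
O(3, 6)*(-133 + 60) = (-12 + 3)*(-133 + 60) = -9*(-73) = 657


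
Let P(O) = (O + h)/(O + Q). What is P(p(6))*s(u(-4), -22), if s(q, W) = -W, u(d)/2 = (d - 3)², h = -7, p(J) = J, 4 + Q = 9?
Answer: -2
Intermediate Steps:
Q = 5 (Q = -4 + 9 = 5)
u(d) = 2*(-3 + d)² (u(d) = 2*(d - 3)² = 2*(-3 + d)²)
P(O) = (-7 + O)/(5 + O) (P(O) = (O - 7)/(O + 5) = (-7 + O)/(5 + O))
P(p(6))*s(u(-4), -22) = ((-7 + 6)/(5 + 6))*(-1*(-22)) = (-1/11)*22 = ((1/11)*(-1))*22 = -1/11*22 = -2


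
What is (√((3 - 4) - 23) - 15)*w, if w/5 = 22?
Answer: -1650 + 220*I*√6 ≈ -1650.0 + 538.89*I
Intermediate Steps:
w = 110 (w = 5*22 = 110)
(√((3 - 4) - 23) - 15)*w = (√((3 - 4) - 23) - 15)*110 = (√(-1 - 23) - 15)*110 = (√(-24) - 15)*110 = (2*I*√6 - 15)*110 = (-15 + 2*I*√6)*110 = -1650 + 220*I*√6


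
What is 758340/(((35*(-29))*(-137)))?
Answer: 151668/27811 ≈ 5.4535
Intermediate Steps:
758340/(((35*(-29))*(-137))) = 758340/((-1015*(-137))) = 758340/139055 = 758340*(1/139055) = 151668/27811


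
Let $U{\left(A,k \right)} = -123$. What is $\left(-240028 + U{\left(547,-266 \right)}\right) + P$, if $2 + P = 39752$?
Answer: $-200401$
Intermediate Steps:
$P = 39750$ ($P = -2 + 39752 = 39750$)
$\left(-240028 + U{\left(547,-266 \right)}\right) + P = \left(-240028 - 123\right) + 39750 = -240151 + 39750 = -200401$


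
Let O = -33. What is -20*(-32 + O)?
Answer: 1300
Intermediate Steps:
-20*(-32 + O) = -20*(-32 - 33) = -20*(-65) = 1300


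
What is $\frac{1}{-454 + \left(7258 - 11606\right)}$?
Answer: $- \frac{1}{4802} \approx -0.00020825$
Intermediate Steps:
$\frac{1}{-454 + \left(7258 - 11606\right)} = \frac{1}{-454 - 4348} = \frac{1}{-4802} = - \frac{1}{4802}$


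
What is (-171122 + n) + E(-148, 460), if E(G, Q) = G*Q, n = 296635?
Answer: 57433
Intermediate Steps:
(-171122 + n) + E(-148, 460) = (-171122 + 296635) - 148*460 = 125513 - 68080 = 57433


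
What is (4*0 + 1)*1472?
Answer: 1472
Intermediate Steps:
(4*0 + 1)*1472 = (0 + 1)*1472 = 1*1472 = 1472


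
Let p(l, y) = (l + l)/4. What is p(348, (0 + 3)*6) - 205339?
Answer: -205165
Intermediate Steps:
p(l, y) = l/2 (p(l, y) = (2*l)*(1/4) = l/2)
p(348, (0 + 3)*6) - 205339 = (1/2)*348 - 205339 = 174 - 205339 = -205165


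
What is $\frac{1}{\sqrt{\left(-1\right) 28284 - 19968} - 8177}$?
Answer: $- \frac{8177}{66911581} - \frac{2 i \sqrt{12063}}{66911581} \approx -0.00012221 - 3.2829 \cdot 10^{-6} i$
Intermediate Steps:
$\frac{1}{\sqrt{\left(-1\right) 28284 - 19968} - 8177} = \frac{1}{\sqrt{-28284 - 19968} - 8177} = \frac{1}{\sqrt{-48252} - 8177} = \frac{1}{2 i \sqrt{12063} - 8177} = \frac{1}{-8177 + 2 i \sqrt{12063}}$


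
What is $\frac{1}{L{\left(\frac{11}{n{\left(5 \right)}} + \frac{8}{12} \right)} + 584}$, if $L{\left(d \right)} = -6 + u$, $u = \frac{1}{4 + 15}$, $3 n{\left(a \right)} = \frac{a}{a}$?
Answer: $\frac{19}{10983} \approx 0.0017299$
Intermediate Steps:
$n{\left(a \right)} = \frac{1}{3}$ ($n{\left(a \right)} = \frac{a \frac{1}{a}}{3} = \frac{1}{3} \cdot 1 = \frac{1}{3}$)
$u = \frac{1}{19} \approx 0.052632$
$L{\left(d \right)} = - \frac{113}{19}$ ($L{\left(d \right)} = -6 + \frac{1}{19} = - \frac{113}{19}$)
$\frac{1}{L{\left(\frac{11}{n{\left(5 \right)}} + \frac{8}{12} \right)} + 584} = \frac{1}{- \frac{113}{19} + 584} = \frac{1}{\frac{10983}{19}} = \frac{19}{10983}$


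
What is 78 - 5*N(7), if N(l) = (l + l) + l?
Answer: -27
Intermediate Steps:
N(l) = 3*l (N(l) = 2*l + l = 3*l)
78 - 5*N(7) = 78 - 15*7 = 78 - 5*21 = 78 - 105 = -27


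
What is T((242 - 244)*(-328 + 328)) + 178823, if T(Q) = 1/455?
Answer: 81364466/455 ≈ 1.7882e+5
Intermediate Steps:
T(Q) = 1/455
T((242 - 244)*(-328 + 328)) + 178823 = 1/455 + 178823 = 81364466/455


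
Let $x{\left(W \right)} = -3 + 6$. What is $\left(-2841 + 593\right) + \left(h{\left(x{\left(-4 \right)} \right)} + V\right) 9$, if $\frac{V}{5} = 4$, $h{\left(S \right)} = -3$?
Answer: $-2095$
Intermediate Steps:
$x{\left(W \right)} = 3$
$V = 20$ ($V = 5 \cdot 4 = 20$)
$\left(-2841 + 593\right) + \left(h{\left(x{\left(-4 \right)} \right)} + V\right) 9 = \left(-2841 + 593\right) + \left(-3 + 20\right) 9 = -2248 + 17 \cdot 9 = -2248 + 153 = -2095$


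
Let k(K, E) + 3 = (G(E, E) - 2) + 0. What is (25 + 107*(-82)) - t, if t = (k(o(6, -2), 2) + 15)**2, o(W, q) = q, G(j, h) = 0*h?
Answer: -8849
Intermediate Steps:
G(j, h) = 0
k(K, E) = -5 (k(K, E) = -3 + ((0 - 2) + 0) = -3 + (-2 + 0) = -3 - 2 = -5)
t = 100 (t = (-5 + 15)**2 = 10**2 = 100)
(25 + 107*(-82)) - t = (25 + 107*(-82)) - 1*100 = (25 - 8774) - 100 = -8749 - 100 = -8849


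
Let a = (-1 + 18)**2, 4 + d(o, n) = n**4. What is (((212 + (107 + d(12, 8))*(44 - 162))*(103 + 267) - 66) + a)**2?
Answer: 33580444120604329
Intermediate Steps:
d(o, n) = -4 + n**4
a = 289 (a = 17**2 = 289)
(((212 + (107 + d(12, 8))*(44 - 162))*(103 + 267) - 66) + a)**2 = (((212 + (107 + (-4 + 8**4))*(44 - 162))*(103 + 267) - 66) + 289)**2 = (((212 + (107 + (-4 + 4096))*(-118))*370 - 66) + 289)**2 = (((212 + (107 + 4092)*(-118))*370 - 66) + 289)**2 = (((212 + 4199*(-118))*370 - 66) + 289)**2 = (((212 - 495482)*370 - 66) + 289)**2 = ((-495270*370 - 66) + 289)**2 = ((-183249900 - 66) + 289)**2 = (-183249966 + 289)**2 = (-183249677)**2 = 33580444120604329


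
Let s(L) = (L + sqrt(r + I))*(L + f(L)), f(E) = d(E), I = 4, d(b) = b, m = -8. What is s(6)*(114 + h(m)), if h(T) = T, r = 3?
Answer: 7632 + 1272*sqrt(7) ≈ 10997.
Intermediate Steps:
f(E) = E
s(L) = 2*L*(L + sqrt(7)) (s(L) = (L + sqrt(3 + 4))*(L + L) = (L + sqrt(7))*(2*L) = 2*L*(L + sqrt(7)))
s(6)*(114 + h(m)) = (2*6*(6 + sqrt(7)))*(114 - 8) = (72 + 12*sqrt(7))*106 = 7632 + 1272*sqrt(7)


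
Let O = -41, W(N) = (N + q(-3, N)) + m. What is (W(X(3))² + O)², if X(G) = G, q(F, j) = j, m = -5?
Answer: 1600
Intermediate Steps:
W(N) = -5 + 2*N (W(N) = (N + N) - 5 = 2*N - 5 = -5 + 2*N)
(W(X(3))² + O)² = ((-5 + 2*3)² - 41)² = ((-5 + 6)² - 41)² = (1² - 41)² = (1 - 41)² = (-40)² = 1600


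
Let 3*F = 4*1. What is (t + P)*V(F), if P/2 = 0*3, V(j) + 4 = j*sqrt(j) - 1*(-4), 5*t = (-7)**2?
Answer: 392*sqrt(3)/45 ≈ 15.088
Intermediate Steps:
t = 49/5 (t = (1/5)*(-7)**2 = (1/5)*49 = 49/5 ≈ 9.8000)
F = 4/3 (F = (4*1)/3 = (1/3)*4 = 4/3 ≈ 1.3333)
V(j) = j**(3/2) (V(j) = -4 + (j*sqrt(j) - 1*(-4)) = -4 + (j**(3/2) + 4) = -4 + (4 + j**(3/2)) = j**(3/2))
P = 0 (P = 2*(0*3) = 2*0 = 0)
(t + P)*V(F) = (49/5 + 0)*(4/3)**(3/2) = 49*(8*sqrt(3)/9)/5 = 392*sqrt(3)/45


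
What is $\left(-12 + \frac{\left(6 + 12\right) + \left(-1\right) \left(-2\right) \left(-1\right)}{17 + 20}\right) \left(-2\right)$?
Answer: $\frac{856}{37} \approx 23.135$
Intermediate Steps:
$\left(-12 + \frac{\left(6 + 12\right) + \left(-1\right) \left(-2\right) \left(-1\right)}{17 + 20}\right) \left(-2\right) = \left(-12 + \frac{18 + 2 \left(-1\right)}{37}\right) \left(-2\right) = \left(-12 + \left(18 - 2\right) \frac{1}{37}\right) \left(-2\right) = \left(-12 + 16 \cdot \frac{1}{37}\right) \left(-2\right) = \left(-12 + \frac{16}{37}\right) \left(-2\right) = \left(- \frac{428}{37}\right) \left(-2\right) = \frac{856}{37}$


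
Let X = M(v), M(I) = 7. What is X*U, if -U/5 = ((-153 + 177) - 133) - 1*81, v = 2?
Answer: 6650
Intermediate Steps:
U = 950 (U = -5*(((-153 + 177) - 133) - 1*81) = -5*((24 - 133) - 81) = -5*(-109 - 81) = -5*(-190) = 950)
X = 7
X*U = 7*950 = 6650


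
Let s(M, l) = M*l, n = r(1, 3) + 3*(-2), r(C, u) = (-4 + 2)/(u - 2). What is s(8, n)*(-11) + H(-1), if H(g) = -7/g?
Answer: 711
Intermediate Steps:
r(C, u) = -2/(-2 + u)
n = -8 (n = -2/(-2 + 3) + 3*(-2) = -2/1 - 6 = -2*1 - 6 = -2 - 6 = -8)
s(8, n)*(-11) + H(-1) = (8*(-8))*(-11) - 7/(-1) = -64*(-11) - 7*(-1) = 704 + 7 = 711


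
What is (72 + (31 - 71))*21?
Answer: 672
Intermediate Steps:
(72 + (31 - 71))*21 = (72 - 40)*21 = 32*21 = 672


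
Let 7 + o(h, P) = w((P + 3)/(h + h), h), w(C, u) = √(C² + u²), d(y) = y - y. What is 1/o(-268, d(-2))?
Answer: 2011072/20620670409 + 536*√20634747913/20620670409 ≈ 0.0038314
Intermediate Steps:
d(y) = 0
o(h, P) = -7 + √(h² + (3 + P)²/(4*h²)) (o(h, P) = -7 + √(((P + 3)/(h + h))² + h²) = -7 + √(((3 + P)/((2*h)))² + h²) = -7 + √(((3 + P)*(1/(2*h)))² + h²) = -7 + √(((3 + P)/(2*h))² + h²) = -7 + √((3 + P)²/(4*h²) + h²) = -7 + √(h² + (3 + P)²/(4*h²)))
1/o(-268, d(-2)) = 1/(-7 + √(((3 + 0)² + 4*(-268)⁴)/(-268)²)/2) = 1/(-7 + √((3² + 4*5158686976)/71824)/2) = 1/(-7 + √((9 + 20634747904)/71824)/2) = 1/(-7 + √((1/71824)*20634747913)/2) = 1/(-7 + √(20634747913/71824)/2) = 1/(-7 + (√20634747913/268)/2) = 1/(-7 + √20634747913/536)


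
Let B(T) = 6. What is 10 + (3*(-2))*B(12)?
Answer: -26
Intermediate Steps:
10 + (3*(-2))*B(12) = 10 + (3*(-2))*6 = 10 - 6*6 = 10 - 36 = -26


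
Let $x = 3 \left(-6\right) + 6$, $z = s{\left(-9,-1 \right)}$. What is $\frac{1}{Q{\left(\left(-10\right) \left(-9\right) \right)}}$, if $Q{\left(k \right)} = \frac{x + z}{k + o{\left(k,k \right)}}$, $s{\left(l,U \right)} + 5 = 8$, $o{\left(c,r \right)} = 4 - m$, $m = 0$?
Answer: $- \frac{94}{9} \approx -10.444$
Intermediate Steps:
$o{\left(c,r \right)} = 4$ ($o{\left(c,r \right)} = 4 - 0 = 4 + 0 = 4$)
$s{\left(l,U \right)} = 3$ ($s{\left(l,U \right)} = -5 + 8 = 3$)
$z = 3$
$x = -12$ ($x = -18 + 6 = -12$)
$Q{\left(k \right)} = - \frac{9}{4 + k}$ ($Q{\left(k \right)} = \frac{-12 + 3}{k + 4} = - \frac{9}{4 + k}$)
$\frac{1}{Q{\left(\left(-10\right) \left(-9\right) \right)}} = \frac{1}{\left(-9\right) \frac{1}{4 - -90}} = \frac{1}{\left(-9\right) \frac{1}{4 + 90}} = \frac{1}{\left(-9\right) \frac{1}{94}} = \frac{1}{- \frac{9}{94}} = - \frac{94}{9}$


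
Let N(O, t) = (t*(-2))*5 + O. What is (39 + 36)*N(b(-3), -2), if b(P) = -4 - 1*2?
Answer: 1050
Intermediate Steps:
b(P) = -6 (b(P) = -4 - 2 = -6)
N(O, t) = O - 10*t (N(O, t) = -2*t*5 + O = -10*t + O = O - 10*t)
(39 + 36)*N(b(-3), -2) = (39 + 36)*(-6 - 10*(-2)) = 75*(-6 + 20) = 75*14 = 1050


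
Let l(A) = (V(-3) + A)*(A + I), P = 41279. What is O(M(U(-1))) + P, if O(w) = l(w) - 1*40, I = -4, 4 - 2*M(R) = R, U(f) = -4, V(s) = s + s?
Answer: 41239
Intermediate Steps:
V(s) = 2*s
M(R) = 2 - R/2
l(A) = (-6 + A)*(-4 + A) (l(A) = (2*(-3) + A)*(A - 4) = (-6 + A)*(-4 + A))
O(w) = -16 + w² - 10*w (O(w) = (24 + w² - 10*w) - 1*40 = (24 + w² - 10*w) - 40 = -16 + w² - 10*w)
O(M(U(-1))) + P = (-16 + (2 - ½*(-4))² - 10*(2 - ½*(-4))) + 41279 = (-16 + (2 + 2)² - 10*(2 + 2)) + 41279 = (-16 + 4² - 10*4) + 41279 = (-16 + 16 - 40) + 41279 = -40 + 41279 = 41239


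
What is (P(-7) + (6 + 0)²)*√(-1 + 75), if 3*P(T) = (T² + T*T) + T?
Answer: 199*√74/3 ≈ 570.62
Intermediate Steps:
P(T) = T/3 + 2*T²/3 (P(T) = ((T² + T*T) + T)/3 = ((T² + T²) + T)/3 = (2*T² + T)/3 = (T + 2*T²)/3 = T/3 + 2*T²/3)
(P(-7) + (6 + 0)²)*√(-1 + 75) = ((⅓)*(-7)*(1 + 2*(-7)) + (6 + 0)²)*√(-1 + 75) = ((⅓)*(-7)*(1 - 14) + 6²)*√74 = ((⅓)*(-7)*(-13) + 36)*√74 = (91/3 + 36)*√74 = 199*√74/3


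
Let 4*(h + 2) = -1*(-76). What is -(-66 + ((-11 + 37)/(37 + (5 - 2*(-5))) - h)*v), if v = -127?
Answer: -4059/2 ≈ -2029.5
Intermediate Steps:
h = 17 (h = -2 + (-1*(-76))/4 = -2 + (¼)*76 = -2 + 19 = 17)
-(-66 + ((-11 + 37)/(37 + (5 - 2*(-5))) - h)*v) = -(-66 + ((-11 + 37)/(37 + (5 - 2*(-5))) - 1*17)*(-127)) = -(-66 + (26/(37 + (5 + 10)) - 17)*(-127)) = -(-66 + (26/(37 + 15) - 17)*(-127)) = -(-66 + (26/52 - 17)*(-127)) = -(-66 + (26*(1/52) - 17)*(-127)) = -(-66 + (½ - 17)*(-127)) = -(-66 - 33/2*(-127)) = -(-66 + 4191/2) = -1*4059/2 = -4059/2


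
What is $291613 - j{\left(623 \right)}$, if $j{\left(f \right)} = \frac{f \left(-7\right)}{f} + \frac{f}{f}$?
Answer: $291619$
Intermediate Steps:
$j{\left(f \right)} = -6$ ($j{\left(f \right)} = \frac{\left(-7\right) f}{f} + 1 = -7 + 1 = -6$)
$291613 - j{\left(623 \right)} = 291613 - -6 = 291613 + 6 = 291619$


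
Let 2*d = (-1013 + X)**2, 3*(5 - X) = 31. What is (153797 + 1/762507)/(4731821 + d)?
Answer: 234542578160/8006815147569 ≈ 0.029293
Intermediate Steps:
X = -16/3 (X = 5 - 1/3*31 = 5 - 31/3 = -16/3 ≈ -5.3333)
d = 9333025/18 (d = (-1013 - 16/3)**2/2 = (-3055/3)**2/2 = (1/2)*(9333025/9) = 9333025/18 ≈ 5.1850e+5)
(153797 + 1/762507)/(4731821 + d) = (153797 + 1/762507)/(4731821 + 9333025/18) = (153797 + 1/762507)/(94505803/18) = (117271289080/762507)*(18/94505803) = 234542578160/8006815147569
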